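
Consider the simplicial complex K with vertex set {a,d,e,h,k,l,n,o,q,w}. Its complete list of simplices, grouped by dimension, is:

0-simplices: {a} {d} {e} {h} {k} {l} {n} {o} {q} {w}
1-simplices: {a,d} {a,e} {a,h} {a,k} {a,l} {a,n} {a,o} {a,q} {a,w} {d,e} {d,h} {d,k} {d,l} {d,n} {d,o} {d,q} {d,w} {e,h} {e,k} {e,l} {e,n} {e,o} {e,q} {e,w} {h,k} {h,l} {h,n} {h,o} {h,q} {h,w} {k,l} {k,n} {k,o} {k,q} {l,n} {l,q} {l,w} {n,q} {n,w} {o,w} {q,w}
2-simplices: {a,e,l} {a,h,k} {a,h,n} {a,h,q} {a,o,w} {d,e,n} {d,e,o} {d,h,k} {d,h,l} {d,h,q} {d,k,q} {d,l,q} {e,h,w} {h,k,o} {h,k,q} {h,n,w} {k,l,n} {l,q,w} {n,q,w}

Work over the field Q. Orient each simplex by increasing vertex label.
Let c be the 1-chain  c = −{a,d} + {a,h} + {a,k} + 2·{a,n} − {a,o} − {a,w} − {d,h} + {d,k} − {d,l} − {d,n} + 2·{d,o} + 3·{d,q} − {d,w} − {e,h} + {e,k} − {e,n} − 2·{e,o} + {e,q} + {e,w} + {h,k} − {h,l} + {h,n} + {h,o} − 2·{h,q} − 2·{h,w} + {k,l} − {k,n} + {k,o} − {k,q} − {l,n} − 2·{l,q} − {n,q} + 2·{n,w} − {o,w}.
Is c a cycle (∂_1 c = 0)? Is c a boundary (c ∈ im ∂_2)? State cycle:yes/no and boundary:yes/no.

n_0=10 n_1=41 n_2=19  [Q]
∂1: piv[ad,ae,ah,ak,al,an,ao,aq,aw] rk=9  ker:de,dh,dk,dl,dn,do,dq,dw,eh,ek,el,en,eo,eq,ew,hk,hl,hn,ho,hq,hw,kl,kn,ko,kq,ln,lq,lw,nq,nw,ow,qw
∂2: piv[ael,ahk,ahn,ahq,aow,den,deo,dhk,dhl,dhq,dkq,dlq,ehw,hko,hnw,kln,lqw,nqw] rk=18  ker:hkq
∂1c = −{a} − 3·{d} + {e} + {h} + 4·{k} + 2·{l} − 2·{n} + 2·{o} − 2·{q} − 2·{w}

cycle:no boundary:no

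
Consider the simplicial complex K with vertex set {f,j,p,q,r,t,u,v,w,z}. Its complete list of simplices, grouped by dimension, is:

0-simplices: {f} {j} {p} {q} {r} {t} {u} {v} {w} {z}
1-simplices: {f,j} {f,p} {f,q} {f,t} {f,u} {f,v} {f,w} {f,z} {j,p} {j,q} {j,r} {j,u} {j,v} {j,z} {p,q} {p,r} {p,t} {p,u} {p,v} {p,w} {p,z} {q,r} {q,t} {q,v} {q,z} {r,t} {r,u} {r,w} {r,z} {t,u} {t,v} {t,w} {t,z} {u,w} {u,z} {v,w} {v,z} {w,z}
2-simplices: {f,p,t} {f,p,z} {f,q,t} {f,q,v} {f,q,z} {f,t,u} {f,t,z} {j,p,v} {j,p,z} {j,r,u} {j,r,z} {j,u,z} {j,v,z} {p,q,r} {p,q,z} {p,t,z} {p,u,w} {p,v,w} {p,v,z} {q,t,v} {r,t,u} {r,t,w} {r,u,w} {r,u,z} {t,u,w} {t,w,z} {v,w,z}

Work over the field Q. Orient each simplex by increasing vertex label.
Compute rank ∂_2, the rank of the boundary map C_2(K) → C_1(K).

n_0=10 n_1=38 n_2=27  [Q]
∂1: piv[fj,fp,fq,ft,fu,fv,fw,fz,jr] rk=9  ker:jp,jq,ju,jv,jz,pq,pr,pt,pu,pv,pw,pz,qr,qt,qv,qz,rt,ru,rw,rz,tu,tv,tw,tz,uw,uz,vw,vz,wz
∂2: piv[fpt,fpz,fqt,fqv,fqz,ftu,ftz,jpv,jpz,jru,jrz,juz,jvz,pqr,pqz,puw,pvw,qtv,rtu,rtw,ruw,twz,vwz] rk=23  ker:ptz,pvz,ruz,tuw
rk∂_2=23

rank∂_2=23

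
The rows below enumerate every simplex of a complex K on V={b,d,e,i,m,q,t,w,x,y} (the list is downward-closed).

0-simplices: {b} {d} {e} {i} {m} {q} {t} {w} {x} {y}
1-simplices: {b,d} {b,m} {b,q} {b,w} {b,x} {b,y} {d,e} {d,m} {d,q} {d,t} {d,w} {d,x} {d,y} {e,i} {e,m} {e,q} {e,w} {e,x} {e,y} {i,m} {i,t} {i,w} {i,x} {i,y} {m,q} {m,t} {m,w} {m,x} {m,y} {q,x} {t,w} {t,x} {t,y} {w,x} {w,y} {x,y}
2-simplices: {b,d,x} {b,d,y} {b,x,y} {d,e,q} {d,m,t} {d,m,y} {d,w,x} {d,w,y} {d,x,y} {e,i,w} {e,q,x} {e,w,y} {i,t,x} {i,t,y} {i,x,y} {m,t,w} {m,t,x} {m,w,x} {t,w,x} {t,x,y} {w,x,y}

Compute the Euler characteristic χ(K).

χ(K)=-5

n_0=10 n_1=36 n_2=21
χ=+10−36+21=-5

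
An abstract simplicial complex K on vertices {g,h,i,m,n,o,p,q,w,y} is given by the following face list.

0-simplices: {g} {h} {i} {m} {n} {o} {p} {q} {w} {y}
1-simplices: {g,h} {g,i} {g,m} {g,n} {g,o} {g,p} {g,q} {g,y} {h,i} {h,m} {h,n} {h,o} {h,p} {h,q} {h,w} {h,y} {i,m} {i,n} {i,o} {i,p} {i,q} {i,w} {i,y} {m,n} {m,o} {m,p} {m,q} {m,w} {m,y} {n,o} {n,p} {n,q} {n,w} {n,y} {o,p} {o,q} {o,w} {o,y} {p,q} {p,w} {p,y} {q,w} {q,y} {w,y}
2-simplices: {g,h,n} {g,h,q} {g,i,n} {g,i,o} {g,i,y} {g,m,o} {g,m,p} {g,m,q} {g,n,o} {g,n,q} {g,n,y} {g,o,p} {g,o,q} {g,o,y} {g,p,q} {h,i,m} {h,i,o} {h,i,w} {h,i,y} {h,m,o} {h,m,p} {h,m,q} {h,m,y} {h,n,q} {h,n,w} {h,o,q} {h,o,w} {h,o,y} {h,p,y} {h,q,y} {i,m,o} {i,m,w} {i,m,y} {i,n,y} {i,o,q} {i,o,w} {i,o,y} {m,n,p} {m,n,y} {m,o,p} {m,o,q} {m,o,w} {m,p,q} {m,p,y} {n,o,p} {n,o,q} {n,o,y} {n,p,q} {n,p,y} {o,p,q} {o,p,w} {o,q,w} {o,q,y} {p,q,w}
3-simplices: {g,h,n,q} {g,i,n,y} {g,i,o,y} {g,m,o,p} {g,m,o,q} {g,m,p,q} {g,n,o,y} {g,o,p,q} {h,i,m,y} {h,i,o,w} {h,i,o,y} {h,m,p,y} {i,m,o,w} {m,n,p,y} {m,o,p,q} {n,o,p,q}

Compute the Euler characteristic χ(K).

χ(K)=4

n_0=10 n_1=44 n_2=54 n_3=16
χ=+10−44+54−16=4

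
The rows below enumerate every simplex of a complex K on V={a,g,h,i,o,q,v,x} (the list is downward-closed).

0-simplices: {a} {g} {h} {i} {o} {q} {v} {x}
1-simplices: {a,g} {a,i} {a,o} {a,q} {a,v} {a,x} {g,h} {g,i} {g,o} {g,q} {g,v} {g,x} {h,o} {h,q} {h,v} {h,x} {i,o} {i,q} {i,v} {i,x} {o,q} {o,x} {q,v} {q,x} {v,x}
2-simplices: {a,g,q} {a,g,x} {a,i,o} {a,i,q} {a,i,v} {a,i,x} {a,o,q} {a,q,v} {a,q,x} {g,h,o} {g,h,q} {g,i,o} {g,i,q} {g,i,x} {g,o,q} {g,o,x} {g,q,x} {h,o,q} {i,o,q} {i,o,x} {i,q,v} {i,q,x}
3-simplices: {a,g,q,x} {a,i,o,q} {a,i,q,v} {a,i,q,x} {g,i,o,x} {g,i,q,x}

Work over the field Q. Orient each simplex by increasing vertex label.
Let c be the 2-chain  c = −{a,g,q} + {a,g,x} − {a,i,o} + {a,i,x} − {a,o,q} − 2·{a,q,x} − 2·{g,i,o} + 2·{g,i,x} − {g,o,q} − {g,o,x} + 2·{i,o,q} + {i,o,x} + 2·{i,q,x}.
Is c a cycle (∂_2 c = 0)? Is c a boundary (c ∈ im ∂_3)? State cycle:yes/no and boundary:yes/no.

cycle:yes boundary:no

n_0=8 n_1=25 n_2=22 n_3=6  [Q]
∂1: piv[ag,ai,ao,aq,av,ax,gh] rk=7  ker:gi,go,gq,gv,gx,ho,hq,hv,hx,io,iq,iv,ix,oq,ox,qv,qx,vx
∂2: piv[agq,agx,aio,aiq,aiv,aix,aoq,aqv,aqx,gho,ghq,gio,giq,gox] rk=14  ker:gix,goq,gqx,hoq,ioq,iox,iqv,iqx
∂3: piv[agqx,aioq,aiqv,aiqx,giox,giqx] rk=6
∂2c = 0
c vs im∂3: residual ≠ 0 ⇒ not boundary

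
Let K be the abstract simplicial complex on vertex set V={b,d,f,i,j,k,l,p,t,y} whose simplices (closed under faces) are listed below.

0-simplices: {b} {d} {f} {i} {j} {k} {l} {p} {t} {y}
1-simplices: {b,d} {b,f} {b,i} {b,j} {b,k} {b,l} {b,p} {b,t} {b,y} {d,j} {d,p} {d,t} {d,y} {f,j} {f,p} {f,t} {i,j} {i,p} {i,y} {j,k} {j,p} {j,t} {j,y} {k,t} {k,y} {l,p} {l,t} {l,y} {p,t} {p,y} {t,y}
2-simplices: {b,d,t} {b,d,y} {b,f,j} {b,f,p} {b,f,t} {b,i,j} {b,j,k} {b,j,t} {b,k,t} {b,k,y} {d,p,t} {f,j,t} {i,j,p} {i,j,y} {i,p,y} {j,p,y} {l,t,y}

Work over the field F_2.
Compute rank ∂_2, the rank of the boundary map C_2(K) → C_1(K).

rank∂_2=15

n_0=10 n_1=31 n_2=17  [Z2]
∂1: piv[bd,bf,bi,bj,bk,bl,bp,bt,by] rk=9  ker:dj,dp,dt,dy,fj,fp,ft,ij,ip,iy,jk,jp,jt,jy,kt,ky,lp,lt,ly,pt,py,ty
∂2: piv[bdt,bdy,bfj,bfp,bft,bij,bjk,bjt,bkt,bky,dpt,ijp,ijy,ipy,lty] rk=15  ker:fjt,jpy
rk∂_2=15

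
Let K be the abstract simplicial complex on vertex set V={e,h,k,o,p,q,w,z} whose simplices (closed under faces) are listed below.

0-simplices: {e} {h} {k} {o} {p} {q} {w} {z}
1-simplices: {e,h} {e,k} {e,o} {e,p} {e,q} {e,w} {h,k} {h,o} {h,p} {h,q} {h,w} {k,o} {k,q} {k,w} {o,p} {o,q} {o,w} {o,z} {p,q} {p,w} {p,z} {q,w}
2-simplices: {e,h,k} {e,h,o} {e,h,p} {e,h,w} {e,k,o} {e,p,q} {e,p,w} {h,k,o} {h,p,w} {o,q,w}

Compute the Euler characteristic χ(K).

n_0=8 n_1=22 n_2=10
χ=+8−22+10=-4

χ(K)=-4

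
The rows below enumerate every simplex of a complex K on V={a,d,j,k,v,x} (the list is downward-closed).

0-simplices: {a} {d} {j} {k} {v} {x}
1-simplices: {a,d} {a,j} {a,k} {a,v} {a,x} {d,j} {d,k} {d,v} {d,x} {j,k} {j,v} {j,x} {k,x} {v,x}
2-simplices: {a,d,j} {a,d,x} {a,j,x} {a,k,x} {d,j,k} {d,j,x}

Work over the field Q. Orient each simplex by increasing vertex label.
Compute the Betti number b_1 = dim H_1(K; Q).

n_0=6 n_1=14 n_2=6  [Q]
∂1: piv[ad,aj,ak,av,ax] rk=5  ker:dj,dk,dv,dx,jk,jv,jx,kx,vx
∂2: piv[adj,adx,ajx,akx,djk] rk=5  ker:djx
b_1=(14−5)−5=4

b_1=4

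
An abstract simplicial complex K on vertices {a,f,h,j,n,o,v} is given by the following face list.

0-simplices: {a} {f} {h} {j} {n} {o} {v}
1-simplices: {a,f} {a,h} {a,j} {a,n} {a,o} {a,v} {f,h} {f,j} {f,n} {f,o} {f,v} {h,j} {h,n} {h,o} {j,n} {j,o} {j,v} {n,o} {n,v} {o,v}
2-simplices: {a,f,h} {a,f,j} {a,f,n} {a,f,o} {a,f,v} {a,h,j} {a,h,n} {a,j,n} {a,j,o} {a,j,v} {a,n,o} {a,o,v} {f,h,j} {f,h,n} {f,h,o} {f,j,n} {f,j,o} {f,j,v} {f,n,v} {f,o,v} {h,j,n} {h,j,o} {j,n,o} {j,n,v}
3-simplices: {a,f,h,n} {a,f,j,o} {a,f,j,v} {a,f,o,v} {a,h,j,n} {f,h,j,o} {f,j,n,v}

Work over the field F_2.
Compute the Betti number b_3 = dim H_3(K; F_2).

b_3=0

n_0=7 n_1=20 n_2=24 n_3=7  [Z2]
∂1: piv[af,ah,aj,an,ao,av] rk=6  ker:fh,fj,fn,fo,fv,hj,hn,ho,jn,jo,jv,no,nv,ov
∂2: piv[afh,afj,afn,afo,afv,ahj,ahn,ajn,ajo,ajv,ano,aov,fho,fnv] rk=14  ker:fhj,fhn,fjn,fjo,fjv,fov,hjn,hjo,jno,jnv
∂3: piv[afhn,afjo,afjv,afov,ahjn,fhjo,fjnv] rk=7
b_3=(7−7)−0=0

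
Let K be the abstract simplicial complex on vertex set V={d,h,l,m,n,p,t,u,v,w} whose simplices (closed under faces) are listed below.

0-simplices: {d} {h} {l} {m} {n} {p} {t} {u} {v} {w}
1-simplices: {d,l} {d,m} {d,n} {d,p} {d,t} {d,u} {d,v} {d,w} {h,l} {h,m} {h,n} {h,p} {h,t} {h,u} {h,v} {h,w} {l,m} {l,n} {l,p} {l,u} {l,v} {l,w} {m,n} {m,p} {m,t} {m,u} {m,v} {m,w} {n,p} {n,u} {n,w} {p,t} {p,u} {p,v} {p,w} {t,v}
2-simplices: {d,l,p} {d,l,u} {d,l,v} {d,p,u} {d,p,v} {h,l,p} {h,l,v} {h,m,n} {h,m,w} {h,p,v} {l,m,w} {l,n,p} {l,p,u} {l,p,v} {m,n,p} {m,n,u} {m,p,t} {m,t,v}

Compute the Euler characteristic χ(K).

χ(K)=-8

n_0=10 n_1=36 n_2=18
χ=+10−36+18=-8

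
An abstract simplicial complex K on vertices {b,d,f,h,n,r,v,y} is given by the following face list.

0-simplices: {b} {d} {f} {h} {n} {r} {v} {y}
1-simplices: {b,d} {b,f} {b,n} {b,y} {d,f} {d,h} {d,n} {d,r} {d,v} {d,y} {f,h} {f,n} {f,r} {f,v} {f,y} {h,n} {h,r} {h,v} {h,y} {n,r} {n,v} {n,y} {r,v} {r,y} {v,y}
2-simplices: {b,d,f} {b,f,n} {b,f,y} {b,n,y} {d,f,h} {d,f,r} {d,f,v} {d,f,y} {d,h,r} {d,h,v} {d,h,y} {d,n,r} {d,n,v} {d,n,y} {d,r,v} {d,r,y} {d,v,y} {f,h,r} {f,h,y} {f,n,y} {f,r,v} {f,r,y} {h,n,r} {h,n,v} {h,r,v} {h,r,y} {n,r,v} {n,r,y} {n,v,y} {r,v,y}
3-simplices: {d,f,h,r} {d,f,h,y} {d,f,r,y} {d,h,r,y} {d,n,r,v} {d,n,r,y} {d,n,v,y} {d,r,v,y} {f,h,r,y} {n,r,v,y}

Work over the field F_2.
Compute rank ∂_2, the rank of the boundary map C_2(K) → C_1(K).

n_0=8 n_1=25 n_2=30 n_3=10  [Z2]
∂1: piv[bd,bf,bn,by,dh,dr,dv] rk=7  ker:df,dn,dy,fh,fn,fr,fv,fy,hn,hr,hv,hy,nr,nv,ny,rv,ry,vy
∂2: piv[bdf,bfn,bfy,bny,dfh,dfr,dfv,dfy,dhr,dhv,dhy,dnr,dnv,dny,drv,dry,dvy,hnr] rk=18  ker:fhr,fhy,fny,frv,fry,hnv,hrv,hry,nrv,nry,nvy,rvy
∂3: piv[dfhr,dfhy,dfry,dhry,dnrv,dnry,dnvy,drvy] rk=8  ker:fhry,nrvy
rk∂_2=18

rank∂_2=18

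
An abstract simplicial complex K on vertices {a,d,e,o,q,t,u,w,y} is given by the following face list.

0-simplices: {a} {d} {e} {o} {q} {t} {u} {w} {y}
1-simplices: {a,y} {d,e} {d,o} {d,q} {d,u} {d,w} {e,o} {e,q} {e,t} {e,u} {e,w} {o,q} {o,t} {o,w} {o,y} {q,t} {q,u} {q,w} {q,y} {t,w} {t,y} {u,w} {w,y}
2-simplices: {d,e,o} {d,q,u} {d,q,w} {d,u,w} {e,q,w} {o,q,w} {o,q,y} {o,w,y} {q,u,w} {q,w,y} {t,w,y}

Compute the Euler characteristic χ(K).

n_0=9 n_1=23 n_2=11
χ=+9−23+11=-3

χ(K)=-3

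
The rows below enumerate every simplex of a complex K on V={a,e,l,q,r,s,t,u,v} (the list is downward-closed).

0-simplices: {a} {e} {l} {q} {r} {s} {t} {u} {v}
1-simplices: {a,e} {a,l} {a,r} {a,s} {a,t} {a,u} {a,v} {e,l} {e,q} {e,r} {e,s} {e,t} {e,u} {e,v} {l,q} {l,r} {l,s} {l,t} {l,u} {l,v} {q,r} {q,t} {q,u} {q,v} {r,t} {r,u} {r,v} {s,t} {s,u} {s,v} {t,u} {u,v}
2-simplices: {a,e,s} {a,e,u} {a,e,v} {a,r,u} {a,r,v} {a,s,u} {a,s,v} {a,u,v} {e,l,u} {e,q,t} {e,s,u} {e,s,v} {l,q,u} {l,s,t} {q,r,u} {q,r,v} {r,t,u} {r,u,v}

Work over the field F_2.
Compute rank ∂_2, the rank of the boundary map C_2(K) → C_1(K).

n_0=9 n_1=32 n_2=18  [Z2]
∂1: piv[ae,al,ar,as,at,au,av,eq] rk=8  ker:el,er,es,et,eu,ev,lq,lr,ls,lt,lu,lv,qr,qt,qu,qv,rt,ru,rv,st,su,sv,tu,uv
∂2: piv[aes,aeu,aev,aru,arv,asu,asv,auv,elu,eqt,lqu,lst,qru,qrv,rtu] rk=15  ker:esu,esv,ruv
rk∂_2=15

rank∂_2=15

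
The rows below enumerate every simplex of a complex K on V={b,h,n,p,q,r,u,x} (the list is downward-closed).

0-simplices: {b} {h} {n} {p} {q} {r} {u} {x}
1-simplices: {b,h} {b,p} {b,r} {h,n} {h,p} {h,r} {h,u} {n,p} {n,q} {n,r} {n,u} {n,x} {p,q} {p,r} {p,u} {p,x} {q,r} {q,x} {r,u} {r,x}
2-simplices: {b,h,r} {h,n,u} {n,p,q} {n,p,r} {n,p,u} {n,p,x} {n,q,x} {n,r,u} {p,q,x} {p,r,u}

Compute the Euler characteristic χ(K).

χ(K)=-2

n_0=8 n_1=20 n_2=10
χ=+8−20+10=-2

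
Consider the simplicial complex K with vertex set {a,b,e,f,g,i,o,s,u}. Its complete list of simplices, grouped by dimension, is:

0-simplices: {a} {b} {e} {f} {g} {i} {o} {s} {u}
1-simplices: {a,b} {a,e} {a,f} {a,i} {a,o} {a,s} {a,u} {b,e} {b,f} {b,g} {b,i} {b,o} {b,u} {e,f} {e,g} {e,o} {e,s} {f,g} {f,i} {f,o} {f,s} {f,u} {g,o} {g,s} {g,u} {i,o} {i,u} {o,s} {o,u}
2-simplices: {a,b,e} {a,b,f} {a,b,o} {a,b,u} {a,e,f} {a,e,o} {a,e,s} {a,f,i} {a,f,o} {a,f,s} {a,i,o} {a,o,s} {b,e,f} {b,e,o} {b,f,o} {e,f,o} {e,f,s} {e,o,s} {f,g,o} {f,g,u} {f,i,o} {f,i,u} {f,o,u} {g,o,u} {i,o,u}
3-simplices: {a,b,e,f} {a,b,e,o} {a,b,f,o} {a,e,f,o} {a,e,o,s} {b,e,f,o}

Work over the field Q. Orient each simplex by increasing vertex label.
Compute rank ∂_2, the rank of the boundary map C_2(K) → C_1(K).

rank∂_2=16

n_0=9 n_1=29 n_2=25 n_3=6  [Q]
∂1: piv[ab,ae,af,ai,ao,as,au,bg] rk=8  ker:be,bf,bi,bo,bu,ef,eg,eo,es,fg,fi,fo,fs,fu,go,gs,gu,io,iu,os,ou
∂2: piv[abe,abf,abo,abu,aef,aeo,aes,afi,afo,afs,aio,aos,fgo,fgu,fiu,fou] rk=16  ker:bef,beo,bfo,efo,efs,eos,fio,gou,iou
∂3: piv[abef,abeo,abfo,aefo,aeos] rk=5  ker:befo
rk∂_2=16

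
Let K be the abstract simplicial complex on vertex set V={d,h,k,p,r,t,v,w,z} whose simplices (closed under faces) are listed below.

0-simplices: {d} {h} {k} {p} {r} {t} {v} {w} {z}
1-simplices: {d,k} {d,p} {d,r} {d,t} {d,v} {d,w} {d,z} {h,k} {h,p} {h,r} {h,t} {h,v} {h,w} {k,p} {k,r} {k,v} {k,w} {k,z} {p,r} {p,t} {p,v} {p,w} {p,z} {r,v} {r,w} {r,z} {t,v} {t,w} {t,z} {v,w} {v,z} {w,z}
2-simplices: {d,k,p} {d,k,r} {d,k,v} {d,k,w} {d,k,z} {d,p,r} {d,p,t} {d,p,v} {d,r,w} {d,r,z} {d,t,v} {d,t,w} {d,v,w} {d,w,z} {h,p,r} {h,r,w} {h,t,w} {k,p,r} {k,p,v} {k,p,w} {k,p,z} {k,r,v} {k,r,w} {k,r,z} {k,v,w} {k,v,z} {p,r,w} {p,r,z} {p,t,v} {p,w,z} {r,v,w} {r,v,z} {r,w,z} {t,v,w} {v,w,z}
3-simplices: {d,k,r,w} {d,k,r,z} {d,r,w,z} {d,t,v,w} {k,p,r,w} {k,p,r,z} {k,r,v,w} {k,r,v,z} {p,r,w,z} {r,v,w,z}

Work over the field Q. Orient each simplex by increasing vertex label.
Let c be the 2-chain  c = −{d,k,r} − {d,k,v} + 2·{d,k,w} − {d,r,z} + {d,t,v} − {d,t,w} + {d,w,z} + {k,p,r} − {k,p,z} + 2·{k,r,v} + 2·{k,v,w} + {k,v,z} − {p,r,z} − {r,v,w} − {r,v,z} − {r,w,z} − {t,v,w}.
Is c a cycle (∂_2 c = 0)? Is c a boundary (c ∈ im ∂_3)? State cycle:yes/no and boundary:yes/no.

n_0=9 n_1=32 n_2=35 n_3=10  [Q]
∂1: piv[dk,dp,dr,dt,dv,dw,dz,hk] rk=8  ker:hp,hr,ht,hv,hw,kp,kr,kv,kw,kz,pr,pt,pv,pw,pz,rv,rw,rz,tv,tw,tz,vw,vz,wz
∂2: piv[dkp,dkr,dkv,dkw,dkz,dpr,dpt,dpv,drw,drz,dtv,dtw,dvw,dwz,hpr,hrw,htw,kpw,kpz,krv,kvz] rk=21  ker:kpr,kpv,krw,krz,kvw,prw,prz,ptv,pwz,rvw,rvz,rwz,tvw,vwz
∂3: piv[dkrw,dkrz,drwz,dtvw,kprw,kprz,krvw,krvz,prwz,rvwz] rk=10
∂2c = 0
c vs im∂3: residual ≠ 0 ⇒ not boundary

cycle:yes boundary:no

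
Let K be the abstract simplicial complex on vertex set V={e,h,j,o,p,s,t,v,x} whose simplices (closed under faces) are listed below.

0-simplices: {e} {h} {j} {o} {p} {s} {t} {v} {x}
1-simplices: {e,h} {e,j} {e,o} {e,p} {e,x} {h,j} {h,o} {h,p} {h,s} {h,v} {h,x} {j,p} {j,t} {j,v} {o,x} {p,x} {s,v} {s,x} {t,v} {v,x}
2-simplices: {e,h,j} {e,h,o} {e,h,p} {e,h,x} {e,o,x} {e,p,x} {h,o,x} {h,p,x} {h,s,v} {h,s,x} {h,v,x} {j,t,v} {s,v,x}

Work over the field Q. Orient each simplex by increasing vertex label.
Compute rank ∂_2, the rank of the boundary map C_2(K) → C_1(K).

rank∂_2=10

n_0=9 n_1=20 n_2=13  [Q]
∂1: piv[eh,ej,eo,ep,ex,hs,hv,jt] rk=8  ker:hj,ho,hp,hx,jp,jv,ox,px,sv,sx,tv,vx
∂2: piv[ehj,eho,ehp,ehx,eox,epx,hsv,hsx,hvx,jtv] rk=10  ker:hox,hpx,svx
rk∂_2=10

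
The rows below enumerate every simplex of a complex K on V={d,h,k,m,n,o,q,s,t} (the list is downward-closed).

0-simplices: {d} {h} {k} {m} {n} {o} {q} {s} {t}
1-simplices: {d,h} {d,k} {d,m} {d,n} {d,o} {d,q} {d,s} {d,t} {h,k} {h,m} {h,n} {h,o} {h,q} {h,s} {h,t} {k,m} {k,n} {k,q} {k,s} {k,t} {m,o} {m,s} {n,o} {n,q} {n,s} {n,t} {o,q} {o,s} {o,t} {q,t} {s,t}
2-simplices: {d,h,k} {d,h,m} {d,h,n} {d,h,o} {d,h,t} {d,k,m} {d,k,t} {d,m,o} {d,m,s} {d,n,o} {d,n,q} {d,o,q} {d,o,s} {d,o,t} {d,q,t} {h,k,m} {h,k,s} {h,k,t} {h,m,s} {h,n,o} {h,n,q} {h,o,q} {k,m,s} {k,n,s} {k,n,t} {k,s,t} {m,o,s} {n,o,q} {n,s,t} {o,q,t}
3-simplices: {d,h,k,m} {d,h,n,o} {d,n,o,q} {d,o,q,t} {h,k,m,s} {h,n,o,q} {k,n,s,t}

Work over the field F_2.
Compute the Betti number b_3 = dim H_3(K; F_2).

b_3=0

n_0=9 n_1=31 n_2=30 n_3=7  [Z2]
∂1: piv[dh,dk,dm,dn,do,dq,ds,dt] rk=8  ker:hk,hm,hn,ho,hq,hs,ht,km,kn,kq,ks,kt,mo,ms,no,nq,ns,nt,oq,os,ot,qt,st
∂2: piv[dhk,dhm,dhn,dho,dht,dkm,dkt,dmo,dms,dno,dnq,doq,dos,dot,dqt,hks,hms,hnq,kns,knt,kst] rk=21  ker:hkm,hkt,hno,hoq,kms,mos,noq,nst,oqt
∂3: piv[dhkm,dhno,dnoq,doqt,hkms,hnoq,knst] rk=7
b_3=(7−7)−0=0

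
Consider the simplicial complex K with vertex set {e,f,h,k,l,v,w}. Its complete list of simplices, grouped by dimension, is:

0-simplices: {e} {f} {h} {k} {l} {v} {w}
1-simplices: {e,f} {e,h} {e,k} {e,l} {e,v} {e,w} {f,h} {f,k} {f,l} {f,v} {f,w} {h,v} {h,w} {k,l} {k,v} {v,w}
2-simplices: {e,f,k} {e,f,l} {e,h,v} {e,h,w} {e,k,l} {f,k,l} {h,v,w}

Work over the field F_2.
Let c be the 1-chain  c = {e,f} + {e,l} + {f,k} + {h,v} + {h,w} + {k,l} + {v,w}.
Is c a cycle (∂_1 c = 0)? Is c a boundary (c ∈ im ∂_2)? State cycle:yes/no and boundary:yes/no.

cycle:yes boundary:yes

n_0=7 n_1=16 n_2=7  [Z2]
∂1: piv[ef,eh,ek,el,ev,ew] rk=6  ker:fh,fk,fl,fv,fw,hv,hw,kl,kv,vw
∂2: piv[efk,efl,ehv,ehw,ekl,hvw] rk=6  ker:fkl
∂1c = 0
c vs im∂2: reduces to 0 ⇒ boundary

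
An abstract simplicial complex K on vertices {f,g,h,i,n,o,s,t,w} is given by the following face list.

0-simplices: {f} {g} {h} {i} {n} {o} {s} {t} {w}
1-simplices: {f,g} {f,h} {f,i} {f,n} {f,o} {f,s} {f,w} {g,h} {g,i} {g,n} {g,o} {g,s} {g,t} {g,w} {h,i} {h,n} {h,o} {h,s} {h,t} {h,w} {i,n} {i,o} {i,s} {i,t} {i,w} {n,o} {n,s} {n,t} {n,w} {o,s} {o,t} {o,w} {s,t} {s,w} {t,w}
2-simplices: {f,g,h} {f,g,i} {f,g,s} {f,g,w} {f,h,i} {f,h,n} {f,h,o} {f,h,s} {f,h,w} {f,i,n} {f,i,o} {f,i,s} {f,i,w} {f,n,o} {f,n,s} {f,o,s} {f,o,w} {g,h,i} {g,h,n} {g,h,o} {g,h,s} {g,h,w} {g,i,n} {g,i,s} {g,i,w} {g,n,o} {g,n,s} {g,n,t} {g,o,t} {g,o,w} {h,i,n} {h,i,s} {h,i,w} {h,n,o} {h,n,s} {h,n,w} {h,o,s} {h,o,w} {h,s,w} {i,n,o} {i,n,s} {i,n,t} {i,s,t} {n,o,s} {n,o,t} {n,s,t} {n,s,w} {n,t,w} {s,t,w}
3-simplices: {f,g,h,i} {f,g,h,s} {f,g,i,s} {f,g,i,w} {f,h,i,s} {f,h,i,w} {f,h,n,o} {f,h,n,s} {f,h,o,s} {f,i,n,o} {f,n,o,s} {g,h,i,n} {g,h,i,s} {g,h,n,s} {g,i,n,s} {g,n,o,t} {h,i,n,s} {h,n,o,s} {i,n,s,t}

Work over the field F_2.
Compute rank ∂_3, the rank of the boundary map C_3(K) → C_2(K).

n_0=9 n_1=35 n_2=49 n_3=19  [Z2]
∂1: piv[fg,fh,fi,fn,fo,fs,fw,gt] rk=8  ker:gh,gi,gn,go,gs,gw,hi,hn,ho,hs,ht,hw,in,io,is,it,iw,no,ns,nt,nw,os,ot,ow,st,sw,tw
∂2: piv[fgh,fgi,fgs,fgw,fhi,fhn,fho,fhs,fhw,fin,fio,fis,fiw,fno,fns,fos,fow,ghn,gho,gnt,got,hnw,hsw,int,ist,ntw] rk=26  ker:ghi,ghs,ghw,gin,gis,giw,gno,gns,gow,hin,his,hiw,hno,hns,hos,how,ino,ins,nos,not,nst,nsw,stw
∂3: piv[fghi,fghs,fgis,fgiw,fhis,fhiw,fhno,fhns,fhos,fino,fnos,ghin,ghns,gins,gnot,inst] rk=16  ker:ghis,hins,hnos
rk∂_3=16

rank∂_3=16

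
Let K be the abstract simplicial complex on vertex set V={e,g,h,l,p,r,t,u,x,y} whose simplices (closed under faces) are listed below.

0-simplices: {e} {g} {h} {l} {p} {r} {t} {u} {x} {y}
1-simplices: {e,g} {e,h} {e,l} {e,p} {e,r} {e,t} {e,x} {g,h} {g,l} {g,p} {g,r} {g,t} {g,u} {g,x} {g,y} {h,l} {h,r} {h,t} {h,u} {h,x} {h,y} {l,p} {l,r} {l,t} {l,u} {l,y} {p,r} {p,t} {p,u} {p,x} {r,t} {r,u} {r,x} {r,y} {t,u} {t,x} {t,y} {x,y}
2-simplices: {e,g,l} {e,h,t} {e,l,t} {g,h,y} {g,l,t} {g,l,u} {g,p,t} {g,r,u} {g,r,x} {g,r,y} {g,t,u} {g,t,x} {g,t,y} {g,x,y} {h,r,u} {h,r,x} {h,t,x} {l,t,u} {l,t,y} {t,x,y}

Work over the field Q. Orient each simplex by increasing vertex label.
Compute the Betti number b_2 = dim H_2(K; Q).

b_2=2

n_0=10 n_1=38 n_2=20  [Q]
∂1: piv[eg,eh,el,ep,er,et,ex,gu,gy] rk=9  ker:gh,gl,gp,gr,gt,gx,hl,hr,ht,hu,hx,hy,lp,lr,lt,lu,ly,pr,pt,pu,px,rt,ru,rx,ry,tu,tx,ty,xy
∂2: piv[egl,eht,elt,ghy,glt,glu,gpt,gru,grx,gry,gtu,gtx,gty,gxy,hru,hrx,htx,lty] rk=18  ker:ltu,txy
b_2=(20−18)−0=2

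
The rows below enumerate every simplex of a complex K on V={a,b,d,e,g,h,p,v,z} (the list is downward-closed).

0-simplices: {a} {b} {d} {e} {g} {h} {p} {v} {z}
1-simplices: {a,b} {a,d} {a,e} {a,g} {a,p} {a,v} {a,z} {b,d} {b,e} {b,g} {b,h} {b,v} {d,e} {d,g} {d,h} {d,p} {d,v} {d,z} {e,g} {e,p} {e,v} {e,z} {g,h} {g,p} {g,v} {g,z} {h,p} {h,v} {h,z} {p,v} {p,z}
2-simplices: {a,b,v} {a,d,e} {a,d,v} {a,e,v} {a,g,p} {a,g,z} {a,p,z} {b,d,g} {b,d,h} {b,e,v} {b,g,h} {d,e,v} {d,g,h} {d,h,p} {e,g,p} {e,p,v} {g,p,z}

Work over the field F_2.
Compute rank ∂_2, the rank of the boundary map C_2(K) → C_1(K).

n_0=9 n_1=31 n_2=17  [Z2]
∂1: piv[ab,ad,ae,ag,ap,av,az,bh] rk=8  ker:bd,be,bg,bv,de,dg,dh,dp,dv,dz,eg,ep,ev,ez,gh,gp,gv,gz,hp,hv,hz,pv,pz
∂2: piv[abv,ade,adv,aev,agp,agz,apz,bdg,bdh,bev,bgh,dhp,egp,epv] rk=14  ker:dev,dgh,gpz
rk∂_2=14

rank∂_2=14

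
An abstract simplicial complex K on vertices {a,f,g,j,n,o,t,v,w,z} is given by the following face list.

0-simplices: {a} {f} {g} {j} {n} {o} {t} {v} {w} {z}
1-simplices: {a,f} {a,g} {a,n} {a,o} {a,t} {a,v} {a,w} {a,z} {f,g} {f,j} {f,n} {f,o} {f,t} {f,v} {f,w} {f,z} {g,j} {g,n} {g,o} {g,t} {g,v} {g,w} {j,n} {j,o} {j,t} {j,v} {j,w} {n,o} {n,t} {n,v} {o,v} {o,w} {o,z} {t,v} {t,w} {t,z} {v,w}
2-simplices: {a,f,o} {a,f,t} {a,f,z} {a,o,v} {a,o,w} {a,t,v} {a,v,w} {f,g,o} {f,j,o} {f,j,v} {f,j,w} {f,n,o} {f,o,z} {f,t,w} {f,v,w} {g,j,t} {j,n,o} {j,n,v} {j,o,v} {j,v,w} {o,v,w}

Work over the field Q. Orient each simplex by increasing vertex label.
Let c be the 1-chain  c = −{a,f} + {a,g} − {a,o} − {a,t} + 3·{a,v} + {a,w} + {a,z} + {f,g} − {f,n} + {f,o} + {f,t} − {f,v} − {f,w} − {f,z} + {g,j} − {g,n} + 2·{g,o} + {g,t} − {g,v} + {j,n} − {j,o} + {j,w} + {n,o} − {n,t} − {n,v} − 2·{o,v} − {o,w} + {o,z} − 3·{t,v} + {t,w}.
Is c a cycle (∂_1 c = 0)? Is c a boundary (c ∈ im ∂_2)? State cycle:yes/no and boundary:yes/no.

n_0=10 n_1=37 n_2=21  [Q]
∂1: piv[af,ag,an,ao,at,av,aw,az,fj] rk=9  ker:fg,fn,fo,ft,fv,fw,fz,gj,gn,go,gt,gv,gw,jn,jo,jt,jv,jw,no,nt,nv,ov,ow,oz,tv,tw,tz,vw
∂2: piv[afo,aft,afz,aov,aow,atv,avw,fgo,fjo,fjv,fjw,fno,foz,ftw,fvw,gjt,jno,jnv,jov] rk=19  ker:jvw,ovw
∂1c = −3·{a} + 4·{o} + 2·{t} − 5·{v} + {w} + {z}

cycle:no boundary:no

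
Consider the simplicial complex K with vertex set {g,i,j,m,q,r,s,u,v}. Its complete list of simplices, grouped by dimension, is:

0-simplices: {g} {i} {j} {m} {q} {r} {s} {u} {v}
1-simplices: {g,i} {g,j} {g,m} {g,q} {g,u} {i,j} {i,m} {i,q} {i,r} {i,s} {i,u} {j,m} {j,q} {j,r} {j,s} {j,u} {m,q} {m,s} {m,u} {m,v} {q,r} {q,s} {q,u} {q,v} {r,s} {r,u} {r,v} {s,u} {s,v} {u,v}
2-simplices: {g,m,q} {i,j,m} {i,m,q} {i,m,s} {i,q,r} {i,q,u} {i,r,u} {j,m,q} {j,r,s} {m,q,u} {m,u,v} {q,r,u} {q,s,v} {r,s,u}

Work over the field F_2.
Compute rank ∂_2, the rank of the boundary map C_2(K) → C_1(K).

rank∂_2=13

n_0=9 n_1=30 n_2=14  [Z2]
∂1: piv[gi,gj,gm,gq,gu,ir,is,mv] rk=8  ker:ij,im,iq,iu,jm,jq,jr,js,ju,mq,ms,mu,qr,qs,qu,qv,rs,ru,rv,su,sv,uv
∂2: piv[gmq,ijm,imq,ims,iqr,iqu,iru,jmq,jrs,mqu,muv,qsv,rsu] rk=13  ker:qru
rk∂_2=13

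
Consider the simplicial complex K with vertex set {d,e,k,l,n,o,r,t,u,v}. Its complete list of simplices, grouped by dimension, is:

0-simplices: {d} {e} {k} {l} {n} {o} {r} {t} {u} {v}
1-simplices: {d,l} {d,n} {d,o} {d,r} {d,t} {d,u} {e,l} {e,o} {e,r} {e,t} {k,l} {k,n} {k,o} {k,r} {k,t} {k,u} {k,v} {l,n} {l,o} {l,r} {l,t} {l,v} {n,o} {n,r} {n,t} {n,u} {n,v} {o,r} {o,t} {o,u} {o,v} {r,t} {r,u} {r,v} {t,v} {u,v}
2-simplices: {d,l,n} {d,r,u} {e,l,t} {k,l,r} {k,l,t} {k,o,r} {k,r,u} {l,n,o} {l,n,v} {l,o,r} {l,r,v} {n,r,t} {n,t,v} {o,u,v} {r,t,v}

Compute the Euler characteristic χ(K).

χ(K)=-11

n_0=10 n_1=36 n_2=15
χ=+10−36+15=-11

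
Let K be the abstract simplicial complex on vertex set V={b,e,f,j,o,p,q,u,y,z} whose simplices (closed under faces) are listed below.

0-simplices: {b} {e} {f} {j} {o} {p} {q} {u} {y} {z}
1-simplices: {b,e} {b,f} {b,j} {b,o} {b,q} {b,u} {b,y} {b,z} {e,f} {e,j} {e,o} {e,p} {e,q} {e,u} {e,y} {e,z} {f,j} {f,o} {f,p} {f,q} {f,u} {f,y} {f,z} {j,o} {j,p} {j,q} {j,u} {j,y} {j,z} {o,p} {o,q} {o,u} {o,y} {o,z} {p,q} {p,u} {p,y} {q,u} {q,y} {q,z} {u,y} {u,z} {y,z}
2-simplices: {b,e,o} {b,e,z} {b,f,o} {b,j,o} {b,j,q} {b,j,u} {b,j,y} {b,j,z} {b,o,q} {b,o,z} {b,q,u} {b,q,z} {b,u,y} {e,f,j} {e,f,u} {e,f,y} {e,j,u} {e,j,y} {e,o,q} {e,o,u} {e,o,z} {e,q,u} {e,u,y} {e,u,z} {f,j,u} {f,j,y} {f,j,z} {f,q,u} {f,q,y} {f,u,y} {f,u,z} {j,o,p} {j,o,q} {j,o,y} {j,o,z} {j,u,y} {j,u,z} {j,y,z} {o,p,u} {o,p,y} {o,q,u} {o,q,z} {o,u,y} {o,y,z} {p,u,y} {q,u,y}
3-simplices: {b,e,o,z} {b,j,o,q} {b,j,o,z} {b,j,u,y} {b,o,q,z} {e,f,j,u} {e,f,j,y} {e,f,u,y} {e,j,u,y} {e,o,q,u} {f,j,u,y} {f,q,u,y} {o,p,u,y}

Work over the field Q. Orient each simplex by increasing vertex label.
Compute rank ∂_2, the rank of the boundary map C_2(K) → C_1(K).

n_0=10 n_1=43 n_2=46 n_3=13  [Q]
∂1: piv[be,bf,bj,bo,bq,bu,by,bz,ep] rk=9  ker:ef,ej,eo,eq,eu,ey,ez,fj,fo,fp,fq,fu,fy,fz,jo,jp,jq,ju,jy,jz,op,oq,ou,oy,oz,pq,pu,py,qu,qy,qz,uy,uz,yz
∂2: piv[beo,bez,bfo,bjo,bjq,bju,bjy,bjz,boq,boz,bqu,bqz,buy,efj,efu,efy,eju,ejy,eoq,eou,equ,euz,fjz,fqu,fqy,jop,joy,jyz,opu,opy] rk=30  ker:eoz,euy,fju,fjy,fuy,fuz,joq,joz,juy,juz,oqu,oqz,ouy,oyz,puy,quy
∂3: piv[beoz,bjoq,bjoz,bjuy,boqz,efju,efjy,efuy,ejuy,eoqu,fquy,opuy] rk=12  ker:fjuy
rk∂_2=30

rank∂_2=30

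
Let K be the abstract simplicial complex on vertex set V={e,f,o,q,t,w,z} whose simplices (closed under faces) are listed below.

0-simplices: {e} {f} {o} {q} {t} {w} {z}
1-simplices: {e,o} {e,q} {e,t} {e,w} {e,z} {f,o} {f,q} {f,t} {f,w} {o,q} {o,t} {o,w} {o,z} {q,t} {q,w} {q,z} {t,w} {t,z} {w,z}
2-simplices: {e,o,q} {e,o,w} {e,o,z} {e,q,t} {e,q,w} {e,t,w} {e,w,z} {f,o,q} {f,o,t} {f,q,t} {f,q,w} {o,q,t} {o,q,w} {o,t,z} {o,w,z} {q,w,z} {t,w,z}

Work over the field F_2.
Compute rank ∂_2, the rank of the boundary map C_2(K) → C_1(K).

n_0=7 n_1=19 n_2=17  [Z2]
∂1: piv[eo,eq,et,ew,ez,fo] rk=6  ker:fq,ft,fw,oq,ot,ow,oz,qt,qw,qz,tw,tz,wz
∂2: piv[eoq,eow,eoz,eqt,eqw,etw,ewz,foq,fot,fqt,fqw,otz,qwz] rk=13  ker:oqt,oqw,owz,twz
rk∂_2=13

rank∂_2=13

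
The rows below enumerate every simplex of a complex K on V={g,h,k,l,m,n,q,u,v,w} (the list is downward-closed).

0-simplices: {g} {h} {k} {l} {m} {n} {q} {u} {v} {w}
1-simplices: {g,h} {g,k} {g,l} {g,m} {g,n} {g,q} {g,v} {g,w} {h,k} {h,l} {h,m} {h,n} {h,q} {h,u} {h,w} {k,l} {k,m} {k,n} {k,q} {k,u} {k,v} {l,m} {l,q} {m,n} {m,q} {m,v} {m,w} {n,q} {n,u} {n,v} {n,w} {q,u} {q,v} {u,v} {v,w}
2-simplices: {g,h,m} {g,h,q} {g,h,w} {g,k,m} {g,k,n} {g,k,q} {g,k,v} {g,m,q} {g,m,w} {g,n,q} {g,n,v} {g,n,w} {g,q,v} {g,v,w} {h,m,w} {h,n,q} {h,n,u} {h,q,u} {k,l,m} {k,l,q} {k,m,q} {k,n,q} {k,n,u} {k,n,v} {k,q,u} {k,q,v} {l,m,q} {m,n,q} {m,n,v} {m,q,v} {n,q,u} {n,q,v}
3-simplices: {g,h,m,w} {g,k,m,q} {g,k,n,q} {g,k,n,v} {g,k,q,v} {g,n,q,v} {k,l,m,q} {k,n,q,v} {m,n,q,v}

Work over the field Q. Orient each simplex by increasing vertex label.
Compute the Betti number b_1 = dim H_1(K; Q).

n_0=10 n_1=35 n_2=32 n_3=9  [Q]
∂1: piv[gh,gk,gl,gm,gn,gq,gv,gw,hu] rk=9  ker:hk,hl,hm,hn,hq,hw,kl,km,kn,kq,ku,kv,lm,lq,mn,mq,mv,mw,nq,nu,nv,nw,qu,qv,uv,vw
∂2: piv[ghm,ghq,ghw,gkm,gkn,gkq,gkv,gmq,gmw,gnq,gnv,gnw,gqv,gvw,hnq,hnu,hqu,klm,klq,knu,mnq,mnv] rk=22  ker:hmw,kmq,knq,knv,kqu,kqv,lmq,mqv,nqu,nqv
∂3: piv[ghmw,gkmq,gknq,gknv,gkqv,gnqv,klmq,mnqv] rk=8  ker:knqv
b_1=(35−9)−22=4

b_1=4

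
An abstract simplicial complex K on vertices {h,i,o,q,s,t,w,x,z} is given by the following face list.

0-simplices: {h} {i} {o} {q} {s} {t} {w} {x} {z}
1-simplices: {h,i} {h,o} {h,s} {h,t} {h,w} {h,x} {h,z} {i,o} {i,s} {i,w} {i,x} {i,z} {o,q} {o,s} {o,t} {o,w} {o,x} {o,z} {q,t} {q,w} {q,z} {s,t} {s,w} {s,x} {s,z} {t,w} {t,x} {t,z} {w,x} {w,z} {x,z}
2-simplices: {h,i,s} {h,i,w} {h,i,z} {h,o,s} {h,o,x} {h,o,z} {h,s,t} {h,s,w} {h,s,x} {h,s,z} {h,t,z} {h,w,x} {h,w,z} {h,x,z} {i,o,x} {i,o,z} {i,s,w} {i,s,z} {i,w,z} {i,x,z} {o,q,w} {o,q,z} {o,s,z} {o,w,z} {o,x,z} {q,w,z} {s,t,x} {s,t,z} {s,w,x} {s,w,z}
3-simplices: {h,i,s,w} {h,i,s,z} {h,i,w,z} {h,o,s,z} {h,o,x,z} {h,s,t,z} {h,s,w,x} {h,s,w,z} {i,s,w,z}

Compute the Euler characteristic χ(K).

n_0=9 n_1=31 n_2=30 n_3=9
χ=+9−31+30−9=-1

χ(K)=-1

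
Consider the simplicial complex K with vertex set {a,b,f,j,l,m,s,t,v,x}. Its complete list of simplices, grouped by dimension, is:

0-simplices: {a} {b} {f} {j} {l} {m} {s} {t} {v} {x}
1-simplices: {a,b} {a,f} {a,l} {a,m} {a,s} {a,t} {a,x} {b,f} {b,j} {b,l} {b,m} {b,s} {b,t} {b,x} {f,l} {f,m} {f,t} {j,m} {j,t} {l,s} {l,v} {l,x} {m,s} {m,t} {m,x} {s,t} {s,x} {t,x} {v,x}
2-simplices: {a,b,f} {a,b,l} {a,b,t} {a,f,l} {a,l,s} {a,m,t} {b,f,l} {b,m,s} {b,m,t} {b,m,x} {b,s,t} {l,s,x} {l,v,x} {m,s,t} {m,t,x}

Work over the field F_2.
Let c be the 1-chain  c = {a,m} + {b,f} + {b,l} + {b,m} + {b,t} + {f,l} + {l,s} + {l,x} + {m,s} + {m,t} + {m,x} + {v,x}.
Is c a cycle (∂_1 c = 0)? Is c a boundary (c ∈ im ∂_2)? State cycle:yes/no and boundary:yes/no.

cycle:no boundary:no

n_0=10 n_1=29 n_2=15  [Z2]
∂1: piv[ab,af,al,am,as,at,ax,bj,lv] rk=9  ker:bf,bl,bm,bs,bt,bx,fl,fm,ft,jm,jt,ls,lx,ms,mt,mx,st,sx,tx,vx
∂2: piv[abf,abl,abt,afl,als,amt,bms,bmt,bmx,bst,lsx,lvx,mtx] rk=13  ker:bfl,mst
∂1c = {a} + {m} + {v} + {x}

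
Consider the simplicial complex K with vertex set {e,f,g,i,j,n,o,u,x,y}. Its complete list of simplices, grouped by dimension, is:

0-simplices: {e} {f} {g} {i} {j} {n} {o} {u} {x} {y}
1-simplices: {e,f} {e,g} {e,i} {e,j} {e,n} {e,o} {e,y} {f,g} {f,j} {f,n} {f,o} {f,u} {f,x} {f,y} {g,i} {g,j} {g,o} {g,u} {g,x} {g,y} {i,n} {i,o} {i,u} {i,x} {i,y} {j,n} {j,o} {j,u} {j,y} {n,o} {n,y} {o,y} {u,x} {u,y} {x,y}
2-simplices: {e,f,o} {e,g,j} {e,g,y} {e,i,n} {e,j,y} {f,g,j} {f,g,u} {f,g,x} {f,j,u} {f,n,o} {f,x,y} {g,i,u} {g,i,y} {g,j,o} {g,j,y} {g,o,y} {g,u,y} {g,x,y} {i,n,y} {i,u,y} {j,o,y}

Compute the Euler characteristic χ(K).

χ(K)=-4

n_0=10 n_1=35 n_2=21
χ=+10−35+21=-4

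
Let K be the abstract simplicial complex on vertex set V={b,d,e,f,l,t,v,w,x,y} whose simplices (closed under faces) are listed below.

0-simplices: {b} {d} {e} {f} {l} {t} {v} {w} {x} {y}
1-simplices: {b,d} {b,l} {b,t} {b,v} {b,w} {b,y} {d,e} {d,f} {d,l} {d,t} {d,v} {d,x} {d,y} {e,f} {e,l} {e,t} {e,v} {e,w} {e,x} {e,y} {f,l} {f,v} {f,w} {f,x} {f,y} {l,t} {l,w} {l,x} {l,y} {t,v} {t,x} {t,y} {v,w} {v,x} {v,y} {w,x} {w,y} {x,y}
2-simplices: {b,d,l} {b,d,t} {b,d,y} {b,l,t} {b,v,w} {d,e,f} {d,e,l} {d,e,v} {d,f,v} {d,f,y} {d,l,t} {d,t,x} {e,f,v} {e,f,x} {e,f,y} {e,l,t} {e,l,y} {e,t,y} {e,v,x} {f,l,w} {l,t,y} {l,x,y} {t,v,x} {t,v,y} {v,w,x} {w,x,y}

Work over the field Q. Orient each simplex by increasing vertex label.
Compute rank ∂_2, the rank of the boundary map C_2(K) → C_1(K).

n_0=10 n_1=38 n_2=26  [Q]
∂1: piv[bd,bl,bt,bv,bw,by,de,df,dx] rk=9  ker:dl,dt,dv,dy,ef,el,et,ev,ew,ex,ey,fl,fv,fw,fx,fy,lt,lw,lx,ly,tv,tx,ty,vw,vx,vy,wx,wy,xy
∂2: piv[bdl,bdt,bdy,blt,bvw,def,del,dev,dfv,dfy,dtx,efx,efy,elt,ely,ety,evx,flw,lxy,tvx,tvy,vwx,wxy] rk=23  ker:dlt,efv,lty
rk∂_2=23

rank∂_2=23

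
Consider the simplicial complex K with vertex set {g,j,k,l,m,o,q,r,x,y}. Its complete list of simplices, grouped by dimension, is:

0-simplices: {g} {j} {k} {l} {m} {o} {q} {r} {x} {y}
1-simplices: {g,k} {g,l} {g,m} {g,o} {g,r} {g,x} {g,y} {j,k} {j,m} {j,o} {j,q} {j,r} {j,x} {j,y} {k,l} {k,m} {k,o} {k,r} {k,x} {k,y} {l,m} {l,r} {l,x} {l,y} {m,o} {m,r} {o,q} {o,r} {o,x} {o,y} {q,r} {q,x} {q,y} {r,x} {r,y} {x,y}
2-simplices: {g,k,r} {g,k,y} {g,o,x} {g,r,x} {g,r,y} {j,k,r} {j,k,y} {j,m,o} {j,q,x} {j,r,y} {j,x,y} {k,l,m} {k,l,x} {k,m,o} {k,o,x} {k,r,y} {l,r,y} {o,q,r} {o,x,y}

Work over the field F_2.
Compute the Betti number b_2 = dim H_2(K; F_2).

b_2=2

n_0=10 n_1=36 n_2=19  [Z2]
∂1: piv[gk,gl,gm,go,gr,gx,gy,jk,jq] rk=9  ker:jm,jo,jr,jx,jy,kl,km,ko,kr,kx,ky,lm,lr,lx,ly,mo,mr,oq,or,ox,oy,qr,qx,qy,rx,ry,xy
∂2: piv[gkr,gky,gox,grx,gry,jkr,jky,jmo,jqx,jxy,klm,klx,kmo,kox,lry,oqr,oxy] rk=17  ker:jry,kry
b_2=(19−17)−0=2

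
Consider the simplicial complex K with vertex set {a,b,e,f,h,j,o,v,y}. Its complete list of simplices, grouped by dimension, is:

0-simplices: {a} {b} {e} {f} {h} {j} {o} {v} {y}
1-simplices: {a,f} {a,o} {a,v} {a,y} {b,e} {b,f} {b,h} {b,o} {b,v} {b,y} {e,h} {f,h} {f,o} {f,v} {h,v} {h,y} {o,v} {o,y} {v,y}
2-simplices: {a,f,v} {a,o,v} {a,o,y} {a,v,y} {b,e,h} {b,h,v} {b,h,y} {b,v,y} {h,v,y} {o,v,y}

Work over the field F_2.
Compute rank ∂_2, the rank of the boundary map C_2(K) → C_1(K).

rank∂_2=8

n_0=9 n_1=19 n_2=10  [Z2]
∂1: piv[af,ao,av,ay,be,bf,bh] rk=7  ker:bo,bv,by,eh,fh,fo,fv,hv,hy,ov,oy,vy
∂2: piv[afv,aov,aoy,avy,beh,bhv,bhy,bvy] rk=8  ker:hvy,ovy
rk∂_2=8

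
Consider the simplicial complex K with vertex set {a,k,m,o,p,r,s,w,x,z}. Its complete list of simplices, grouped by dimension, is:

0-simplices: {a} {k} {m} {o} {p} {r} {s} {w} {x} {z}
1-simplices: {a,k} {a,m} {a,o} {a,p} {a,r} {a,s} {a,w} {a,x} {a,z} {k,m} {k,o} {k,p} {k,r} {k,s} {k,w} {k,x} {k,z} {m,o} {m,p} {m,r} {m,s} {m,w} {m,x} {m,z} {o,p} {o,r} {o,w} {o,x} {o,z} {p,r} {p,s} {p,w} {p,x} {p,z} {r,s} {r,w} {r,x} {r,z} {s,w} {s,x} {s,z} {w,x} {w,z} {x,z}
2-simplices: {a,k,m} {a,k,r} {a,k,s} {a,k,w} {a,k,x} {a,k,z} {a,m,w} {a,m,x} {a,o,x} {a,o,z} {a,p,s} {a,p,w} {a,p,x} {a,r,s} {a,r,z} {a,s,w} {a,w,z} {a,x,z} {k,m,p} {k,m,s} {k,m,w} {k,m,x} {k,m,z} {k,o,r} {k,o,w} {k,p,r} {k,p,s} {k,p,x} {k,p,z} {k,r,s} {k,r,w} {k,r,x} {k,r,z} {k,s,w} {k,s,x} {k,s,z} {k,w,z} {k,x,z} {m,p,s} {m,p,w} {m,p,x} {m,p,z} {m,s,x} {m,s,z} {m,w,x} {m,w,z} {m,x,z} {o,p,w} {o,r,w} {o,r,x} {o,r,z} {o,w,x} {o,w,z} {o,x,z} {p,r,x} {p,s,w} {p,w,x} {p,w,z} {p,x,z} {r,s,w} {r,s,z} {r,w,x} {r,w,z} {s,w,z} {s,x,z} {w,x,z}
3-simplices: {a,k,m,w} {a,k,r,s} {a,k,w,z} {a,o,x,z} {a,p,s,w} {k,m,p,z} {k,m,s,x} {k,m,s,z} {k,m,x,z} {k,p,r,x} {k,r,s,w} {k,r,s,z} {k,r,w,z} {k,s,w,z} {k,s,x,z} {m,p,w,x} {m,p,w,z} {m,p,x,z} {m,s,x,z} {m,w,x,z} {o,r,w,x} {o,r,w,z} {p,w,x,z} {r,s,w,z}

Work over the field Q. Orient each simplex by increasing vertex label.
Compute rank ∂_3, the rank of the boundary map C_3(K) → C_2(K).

rank∂_3=21

n_0=10 n_1=44 n_2=66 n_3=24  [Q]
∂1: piv[ak,am,ao,ap,ar,as,aw,ax,az] rk=9  ker:km,ko,kp,kr,ks,kw,kx,kz,mo,mp,mr,ms,mw,mx,mz,op,or,ow,ox,oz,pr,ps,pw,px,pz,rs,rw,rx,rz,sw,sx,sz,wx,wz,xz
∂2: piv[akm,akr,aks,akw,akx,akz,amw,amx,aox,aoz,aps,apw,apx,ars,arz,asw,awz,axz,kmp,kms,kmz,kor,kow,kpr,kps,kpz,krw,krx,ksx,ksz,mwx,opw,orx] rk=33  ker:kmw,kmx,kpx,krs,krz,ksw,kwz,kxz,mps,mpw,mpx,mpz,msx,msz,mwz,mxz,orw,orz,owx,owz,oxz,prx,psw,pwx,pwz,pxz,rsw,rsz,rwx,rwz,swz,sxz,wxz
∂3: piv[akmw,akrs,akwz,aoxz,apsw,kmpz,kmsx,kmsz,kmxz,kprx,krsw,krsz,krwz,kswz,ksxz,mpwx,mpwz,mpxz,mwxz,orwx,orwz] rk=21  ker:msxz,pwxz,rswz
rk∂_3=21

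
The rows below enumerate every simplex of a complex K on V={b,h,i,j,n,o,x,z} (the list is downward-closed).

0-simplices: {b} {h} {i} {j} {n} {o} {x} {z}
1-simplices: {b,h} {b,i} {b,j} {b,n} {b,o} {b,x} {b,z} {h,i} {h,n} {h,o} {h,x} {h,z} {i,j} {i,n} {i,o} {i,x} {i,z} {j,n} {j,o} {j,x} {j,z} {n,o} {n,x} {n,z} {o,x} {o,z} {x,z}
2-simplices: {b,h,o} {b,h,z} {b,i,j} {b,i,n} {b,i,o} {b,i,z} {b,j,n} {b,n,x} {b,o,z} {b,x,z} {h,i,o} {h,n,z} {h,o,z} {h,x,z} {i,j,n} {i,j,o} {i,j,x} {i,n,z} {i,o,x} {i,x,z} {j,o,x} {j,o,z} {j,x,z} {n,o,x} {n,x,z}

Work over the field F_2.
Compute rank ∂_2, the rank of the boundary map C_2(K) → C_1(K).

rank∂_2=20

n_0=8 n_1=27 n_2=25  [Z2]
∂1: piv[bh,bi,bj,bn,bo,bx,bz] rk=7  ker:hi,hn,ho,hx,hz,ij,in,io,ix,iz,jn,jo,jx,jz,no,nx,nz,ox,oz,xz
∂2: piv[bho,bhz,bij,bin,bio,biz,bjn,bnx,boz,bxz,hio,hnz,hxz,ijo,ijx,inz,iox,ixz,joz,nox] rk=20  ker:hoz,ijn,jox,jxz,nxz
rk∂_2=20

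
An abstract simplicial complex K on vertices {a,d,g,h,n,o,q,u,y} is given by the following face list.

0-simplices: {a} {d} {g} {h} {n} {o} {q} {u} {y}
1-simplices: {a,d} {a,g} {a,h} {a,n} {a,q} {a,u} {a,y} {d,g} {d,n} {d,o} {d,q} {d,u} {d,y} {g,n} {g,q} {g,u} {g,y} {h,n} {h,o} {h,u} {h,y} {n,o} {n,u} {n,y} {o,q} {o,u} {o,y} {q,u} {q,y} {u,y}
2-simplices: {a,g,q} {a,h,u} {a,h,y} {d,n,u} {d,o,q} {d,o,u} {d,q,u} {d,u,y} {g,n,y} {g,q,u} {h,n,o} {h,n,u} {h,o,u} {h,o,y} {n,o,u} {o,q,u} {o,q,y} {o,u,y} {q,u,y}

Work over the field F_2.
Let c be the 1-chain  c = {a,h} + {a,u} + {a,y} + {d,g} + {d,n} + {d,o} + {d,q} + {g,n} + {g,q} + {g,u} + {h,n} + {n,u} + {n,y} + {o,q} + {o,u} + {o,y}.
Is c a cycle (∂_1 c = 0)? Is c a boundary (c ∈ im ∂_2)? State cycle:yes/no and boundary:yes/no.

cycle:no boundary:no

n_0=9 n_1=30 n_2=19  [Z2]
∂1: piv[ad,ag,ah,an,aq,au,ay,do] rk=8  ker:dg,dn,dq,du,dy,gn,gq,gu,gy,hn,ho,hu,hy,no,nu,ny,oq,ou,oy,qu,qy,uy
∂2: piv[agq,ahu,ahy,dnu,doq,dou,dqu,duy,gny,gqu,hno,hnu,hou,hoy,oqy,ouy] rk=16  ker:nou,oqu,quy
∂1c = {a} + {n} + {q} + {y}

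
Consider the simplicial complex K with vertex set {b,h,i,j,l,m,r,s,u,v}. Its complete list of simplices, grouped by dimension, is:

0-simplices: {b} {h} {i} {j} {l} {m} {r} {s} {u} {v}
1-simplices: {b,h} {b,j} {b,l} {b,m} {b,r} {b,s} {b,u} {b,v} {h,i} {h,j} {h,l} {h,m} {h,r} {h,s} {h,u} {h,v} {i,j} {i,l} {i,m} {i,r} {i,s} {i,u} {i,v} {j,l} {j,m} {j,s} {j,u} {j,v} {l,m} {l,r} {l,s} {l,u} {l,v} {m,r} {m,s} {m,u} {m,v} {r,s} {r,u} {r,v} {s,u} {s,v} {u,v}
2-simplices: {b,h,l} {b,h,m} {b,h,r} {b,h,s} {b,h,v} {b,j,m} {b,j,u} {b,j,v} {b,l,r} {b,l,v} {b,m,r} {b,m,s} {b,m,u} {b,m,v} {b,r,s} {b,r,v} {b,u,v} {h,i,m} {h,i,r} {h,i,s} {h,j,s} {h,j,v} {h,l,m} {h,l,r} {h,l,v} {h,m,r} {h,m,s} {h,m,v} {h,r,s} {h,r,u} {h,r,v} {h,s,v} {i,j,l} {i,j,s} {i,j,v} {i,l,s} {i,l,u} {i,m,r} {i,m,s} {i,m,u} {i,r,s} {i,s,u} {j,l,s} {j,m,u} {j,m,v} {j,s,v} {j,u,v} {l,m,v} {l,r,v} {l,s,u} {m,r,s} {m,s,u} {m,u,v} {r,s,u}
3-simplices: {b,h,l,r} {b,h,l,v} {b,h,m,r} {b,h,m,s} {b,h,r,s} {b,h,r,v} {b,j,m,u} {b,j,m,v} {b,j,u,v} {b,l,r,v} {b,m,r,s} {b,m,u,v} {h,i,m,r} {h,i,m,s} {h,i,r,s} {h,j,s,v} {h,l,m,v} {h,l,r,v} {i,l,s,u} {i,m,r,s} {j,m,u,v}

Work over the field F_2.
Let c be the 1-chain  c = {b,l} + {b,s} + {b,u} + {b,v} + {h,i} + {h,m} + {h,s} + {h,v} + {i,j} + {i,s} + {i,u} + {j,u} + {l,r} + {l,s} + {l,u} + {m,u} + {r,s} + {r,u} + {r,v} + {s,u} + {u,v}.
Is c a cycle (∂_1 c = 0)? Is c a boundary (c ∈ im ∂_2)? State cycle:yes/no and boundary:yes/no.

cycle:yes boundary:yes

n_0=10 n_1=43 n_2=54 n_3=21  [Z2]
∂1: piv[bh,bj,bl,bm,br,bs,bu,bv,hi] rk=9  ker:hj,hl,hm,hr,hs,hu,hv,ij,il,im,ir,is,iu,iv,jl,jm,js,ju,jv,lm,lr,ls,lu,lv,mr,ms,mu,mv,rs,ru,rv,su,sv,uv
∂2: piv[bhl,bhm,bhr,bhs,bhv,bjm,bju,bjv,blr,blv,bmr,bms,bmu,bmv,brs,brv,buv,him,hir,his,hjs,hjv,hlm,hru,hsv,ijl,ijs,ijv,ils,ilu,imu,isu,rsu] rk=33  ker:hlr,hlv,hmr,hms,hmv,hrs,hrv,imr,ims,irs,jls,jmu,jmv,jsv,juv,lmv,lrv,lsu,mrs,msu,muv
∂3: piv[bhlr,bhlv,bhmr,bhms,bhrs,bhrv,bjmu,bjmv,bjuv,blrv,bmrs,bmuv,himr,hims,hirs,hjsv,hlmv,ilsu] rk=18  ker:hlrv,imrs,jmuv
∂1c = 0
c vs im∂2: reduces to 0 ⇒ boundary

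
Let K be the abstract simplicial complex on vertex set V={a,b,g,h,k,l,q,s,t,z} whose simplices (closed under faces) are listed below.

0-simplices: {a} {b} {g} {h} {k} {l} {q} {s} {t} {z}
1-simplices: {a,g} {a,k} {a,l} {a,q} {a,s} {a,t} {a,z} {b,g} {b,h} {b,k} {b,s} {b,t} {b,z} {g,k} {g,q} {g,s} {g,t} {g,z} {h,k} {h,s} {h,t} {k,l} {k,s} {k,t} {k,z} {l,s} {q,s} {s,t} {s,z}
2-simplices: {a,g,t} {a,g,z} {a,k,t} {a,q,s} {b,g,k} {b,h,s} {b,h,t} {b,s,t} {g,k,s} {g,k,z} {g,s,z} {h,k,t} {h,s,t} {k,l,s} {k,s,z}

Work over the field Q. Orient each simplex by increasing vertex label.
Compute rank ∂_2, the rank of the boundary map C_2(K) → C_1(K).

rank∂_2=13

n_0=10 n_1=29 n_2=15  [Q]
∂1: piv[ag,ak,al,aq,as,at,az,bg,bh] rk=9  ker:bk,bs,bt,bz,gk,gq,gs,gt,gz,hk,hs,ht,kl,ks,kt,kz,ls,qs,st,sz
∂2: piv[agt,agz,akt,aqs,bgk,bhs,bht,bst,gks,gkz,gsz,hkt,kls] rk=13  ker:hst,ksz
rk∂_2=13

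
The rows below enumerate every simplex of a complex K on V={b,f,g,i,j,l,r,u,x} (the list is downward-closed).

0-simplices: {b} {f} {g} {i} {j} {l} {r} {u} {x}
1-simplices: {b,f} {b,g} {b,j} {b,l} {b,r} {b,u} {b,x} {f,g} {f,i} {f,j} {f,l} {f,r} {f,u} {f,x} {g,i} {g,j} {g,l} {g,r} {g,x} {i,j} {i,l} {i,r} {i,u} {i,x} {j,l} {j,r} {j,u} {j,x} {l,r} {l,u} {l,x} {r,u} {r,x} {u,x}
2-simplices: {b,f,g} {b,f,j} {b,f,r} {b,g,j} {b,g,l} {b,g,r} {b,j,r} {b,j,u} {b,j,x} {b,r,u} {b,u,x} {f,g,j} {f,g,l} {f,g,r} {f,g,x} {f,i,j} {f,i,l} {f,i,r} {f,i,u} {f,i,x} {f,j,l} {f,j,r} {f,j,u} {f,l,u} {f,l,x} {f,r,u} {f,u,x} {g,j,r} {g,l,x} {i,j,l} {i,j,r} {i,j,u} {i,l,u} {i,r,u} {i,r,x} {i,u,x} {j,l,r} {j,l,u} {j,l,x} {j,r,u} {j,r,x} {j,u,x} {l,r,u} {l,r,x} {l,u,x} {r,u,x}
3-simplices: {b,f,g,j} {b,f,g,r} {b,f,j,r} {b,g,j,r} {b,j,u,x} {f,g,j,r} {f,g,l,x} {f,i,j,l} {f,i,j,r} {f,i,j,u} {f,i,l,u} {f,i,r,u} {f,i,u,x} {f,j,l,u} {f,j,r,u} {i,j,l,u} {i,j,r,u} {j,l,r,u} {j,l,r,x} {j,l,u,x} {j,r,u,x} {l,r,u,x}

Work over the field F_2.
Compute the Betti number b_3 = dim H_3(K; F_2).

n_0=9 n_1=34 n_2=46 n_3=22  [Z2]
∂1: piv[bf,bg,bj,bl,br,bu,bx,fi] rk=8  ker:fg,fj,fl,fr,fu,fx,gi,gj,gl,gr,gx,ij,il,ir,iu,ix,jl,jr,ju,jx,lr,lu,lx,ru,rx,ux
∂2: piv[bfg,bfj,bfr,bgj,bgl,bgr,bjr,bju,bjx,bru,bux,fgl,fgx,fij,fil,fir,fiu,fix,fjl,fju,flu,flx,fux,irx,jlr] rk=25  ker:fgj,fgr,fjr,fru,gjr,glx,ijl,ijr,iju,ilu,iru,iux,jlu,jlx,jru,jrx,jux,lru,lrx,lux,rux
∂3: piv[bfgj,bfgr,bfjr,bgjr,bjux,fglx,fijl,fijr,fiju,filu,firu,fiux,fjlu,fjru,jlru,jlrx,jlux,jrux] rk=18  ker:fgjr,ijlu,ijru,lrux
b_3=(22−18)−0=4

b_3=4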